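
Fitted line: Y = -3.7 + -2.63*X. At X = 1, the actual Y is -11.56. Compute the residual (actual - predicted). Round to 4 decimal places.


Compute yhat = -3.7 + (-2.63)(1) = -6.3300.
Residual = actual - predicted = -11.56 - -6.3300 = -5.2300.

-5.2300


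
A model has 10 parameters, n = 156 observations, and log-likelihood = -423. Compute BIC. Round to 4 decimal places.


Compute k*ln(n) = 10*ln(156) = 10*5.049856 = 50.498560.
Then -2*loglik = 846.
BIC = 50.498560 + 846 = 896.498560, which rounds to 896.4986.

896.4986


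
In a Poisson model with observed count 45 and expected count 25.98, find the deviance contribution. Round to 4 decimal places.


y/mu = 45/25.98 = 1.732102 (approx.), and ln(45/25.98) = 0.549335.
y * ln(y/mu) = 45 * 0.549335 = 24.720075.
y - mu = 19.02.
D = 2 * (24.720075 - 19.02) = 11.400150, which rounds to 11.4002.

11.4002


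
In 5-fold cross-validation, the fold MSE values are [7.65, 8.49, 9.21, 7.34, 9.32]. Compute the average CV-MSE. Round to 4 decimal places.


Add all fold MSEs: 42.0100.
Divide by k = 5: 42.0100/5 = 8.4020.

8.4020


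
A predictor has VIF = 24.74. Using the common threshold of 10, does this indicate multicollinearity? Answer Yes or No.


Compare VIF = 24.74 to the threshold of 10.
24.74 >= 10, so the answer is Yes.

Yes


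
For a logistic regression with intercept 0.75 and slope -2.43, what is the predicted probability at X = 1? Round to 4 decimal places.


Compute z = 0.75 + (-2.43)(1) = -1.6800.
exp(-z) = 5.3656.
P = 1/(1 + 5.3656) = 0.1571.

0.1571


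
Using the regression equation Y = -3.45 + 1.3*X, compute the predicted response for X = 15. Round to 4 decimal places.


Plug X = 15 into Y = -3.45 + 1.3*X:
Y = -3.45 + 19.5000 = 16.0500.

16.0500


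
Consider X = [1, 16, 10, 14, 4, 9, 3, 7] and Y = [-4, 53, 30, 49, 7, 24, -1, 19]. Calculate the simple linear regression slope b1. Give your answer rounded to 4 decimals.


Calculate xbar = 8.0000, ybar = 22.1250.
S_xx = 196.0000, S_xy = 788.0000.
Using b1 = S_xy / S_xx = 788.0000 / 196.0000, we get b1 = 4.0204.

4.0204


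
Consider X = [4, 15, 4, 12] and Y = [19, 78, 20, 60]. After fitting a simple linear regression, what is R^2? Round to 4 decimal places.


The fitted line is Y = -1.6702 + 5.2480*X.
SSres = 3.1715, SStot = 2612.7500.
R^2 = 1 - SSres/SStot = 0.9988.

0.9988


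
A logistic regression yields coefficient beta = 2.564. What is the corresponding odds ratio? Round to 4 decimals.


Odds ratio = exp(beta) = exp(2.564).
= 12.9877.

12.9877


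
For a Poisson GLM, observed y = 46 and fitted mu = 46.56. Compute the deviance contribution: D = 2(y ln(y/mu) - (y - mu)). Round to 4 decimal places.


y/mu = 46/46.56 = 0.987973 (approx.), and ln(46/46.56) = -0.012100.
y * ln(y/mu) = 46 * -0.012100 = -0.556600.
y - mu = -0.56.
D = 2 * (-0.556600 - -0.56) = 0.006800, which rounds to 0.0068.

0.0068


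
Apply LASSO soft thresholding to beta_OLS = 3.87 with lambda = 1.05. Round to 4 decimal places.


|beta_OLS| = 3.87.
lambda = 1.05.
Since |beta| > lambda, coefficient = sign(beta)*(|beta| - lambda) = 2.8200.
Result = 2.8200.

2.8200


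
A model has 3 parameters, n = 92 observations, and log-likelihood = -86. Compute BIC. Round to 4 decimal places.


Compute k*ln(n) = 3*ln(92) = 3*4.521789 = 13.565367.
Then -2*loglik = 172.
BIC = 13.565367 + 172 = 185.565367, which rounds to 185.5654.

185.5654


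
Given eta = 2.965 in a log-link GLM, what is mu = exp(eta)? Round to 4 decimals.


The inverse log link gives:
mu = exp(2.965) = 19.3947.

19.3947


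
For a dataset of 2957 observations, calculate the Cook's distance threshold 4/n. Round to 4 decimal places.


Using the rule of thumb:
Threshold = 4 / 2957 = 0.0014.

0.0014


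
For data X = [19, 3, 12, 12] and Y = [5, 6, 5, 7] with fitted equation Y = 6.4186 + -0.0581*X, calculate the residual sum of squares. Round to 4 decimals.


Predicted values from Y = 6.4186 + -0.0581*X.
Residuals: [-0.3147, -0.2443, -0.7214, 1.2786].
SSres = 2.3140.

2.3140


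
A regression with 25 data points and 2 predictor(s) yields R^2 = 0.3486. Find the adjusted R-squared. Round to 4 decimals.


Adjusted R^2 = 1 - (1 - R^2) * (n-1)/(n-p-1).
(1 - R^2) = 0.6514.
(n-1)/(n-p-1) = 24/22.
(1 - R^2) * (n-1) = 0.6514 * 24 = 15.6336.
Divide by (n-p-1): 15.6336 / 22 = 0.7106.
Adj R^2 = 1 - 0.7106 = 0.2894.

0.2894


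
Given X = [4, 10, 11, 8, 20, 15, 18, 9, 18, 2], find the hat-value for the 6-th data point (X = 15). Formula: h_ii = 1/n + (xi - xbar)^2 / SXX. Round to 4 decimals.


n = 10, xbar = 11.5000.
SXX = sum((xi - xbar)^2) = 336.5000.
h = 1/10 + (15 - 11.5000)^2 / 336.5000 = 0.1364.

0.1364


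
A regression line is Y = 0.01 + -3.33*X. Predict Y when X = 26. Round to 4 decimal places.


Substitute X = 26 into the equation:
Y = 0.01 + -3.33 * 26 = 0.01 + -86.5800 = -86.5700.

-86.5700


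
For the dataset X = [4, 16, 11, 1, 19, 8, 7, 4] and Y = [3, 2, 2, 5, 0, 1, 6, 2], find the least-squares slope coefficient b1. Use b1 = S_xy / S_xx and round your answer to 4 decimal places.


First compute the means: xbar = 8.7500, ybar = 2.6250.
Then S_xx = sum((xi - xbar)^2) = 271.5000.
S_xy = sum((xi - xbar)(yi - ybar)) = -54.7500.
b1 = S_xy / S_xx = -54.7500 / 271.5000 = -0.2017.

-0.2017


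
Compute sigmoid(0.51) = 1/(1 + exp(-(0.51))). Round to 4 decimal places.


Compute exp(-0.5100) = 0.6005.
Sigmoid = 1 / (1 + 0.6005) = 1 / 1.6005 = 0.6248.

0.6248


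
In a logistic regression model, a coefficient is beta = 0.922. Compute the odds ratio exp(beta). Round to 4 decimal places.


The odds ratio is computed as:
OR = e^(0.922) = 2.5143.

2.5143


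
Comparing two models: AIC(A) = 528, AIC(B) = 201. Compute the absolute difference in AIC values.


Compute |528 - 201| = 327.
Model B has the smaller AIC.

327


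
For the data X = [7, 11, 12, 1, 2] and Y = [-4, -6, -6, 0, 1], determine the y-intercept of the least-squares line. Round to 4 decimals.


First find the slope: b1 = -0.6423.
Means: xbar = 6.6000, ybar = -3.0000.
b0 = ybar - b1 * xbar = -3.0000 - -0.6423 * 6.6000 = 1.2391.

1.2391


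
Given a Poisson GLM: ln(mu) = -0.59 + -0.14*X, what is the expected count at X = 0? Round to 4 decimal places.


eta = -0.59 + -0.14 * 0 = -0.5900.
mu = exp(-0.5900) = 0.5543.

0.5543


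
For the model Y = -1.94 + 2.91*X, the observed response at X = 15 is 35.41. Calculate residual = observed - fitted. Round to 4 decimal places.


Compute yhat = -1.94 + (2.91)(15) = 41.7100.
Residual = actual - predicted = 35.41 - 41.7100 = -6.3000.

-6.3000


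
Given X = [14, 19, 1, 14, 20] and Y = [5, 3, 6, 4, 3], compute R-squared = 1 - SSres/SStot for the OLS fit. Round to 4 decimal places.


After computing the OLS fit (b0=6.3717, b1=-0.1597):
SSres = 0.9555, SStot = 6.8000.
R^2 = 1 - 0.9555/6.8000 = 0.8595.

0.8595


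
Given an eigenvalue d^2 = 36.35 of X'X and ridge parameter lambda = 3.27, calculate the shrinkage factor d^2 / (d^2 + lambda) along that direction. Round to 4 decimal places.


d^2 + lambda = 36.35 + 3.27 = 39.6200.
Shrinkage factor = 36.35/39.6200 = 0.9175.

0.9175


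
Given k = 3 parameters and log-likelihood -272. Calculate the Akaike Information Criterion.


AIC = 2k - 2*loglik = 2(3) - 2(-272).
= 6 + 544 = 550.

550


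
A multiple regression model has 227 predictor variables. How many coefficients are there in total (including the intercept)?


Each predictor gets one coefficient, plus one intercept.
Total parameters = 227 + 1 = 228.

228


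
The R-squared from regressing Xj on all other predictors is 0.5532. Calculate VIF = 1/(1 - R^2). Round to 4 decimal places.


VIF = 1 / (1 - 0.5532).
= 1 / 0.4468 = 2.2381.

2.2381


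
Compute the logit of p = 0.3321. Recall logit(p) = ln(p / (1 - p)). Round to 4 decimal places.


1 - p = 0.6679.
p/(1-p) = 0.4972.
logit = ln(0.4972) = -0.6987.

-0.6987


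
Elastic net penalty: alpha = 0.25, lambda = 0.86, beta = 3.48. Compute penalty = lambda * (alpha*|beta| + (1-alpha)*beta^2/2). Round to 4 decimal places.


alpha * |beta| = 0.25 * 3.48 = 0.8700.
(1-alpha) * beta^2/2 = 0.75 * 12.1104/2 = 4.5414.
Total = 0.86 * (0.8700 + 4.5414) = 4.6538.

4.6538


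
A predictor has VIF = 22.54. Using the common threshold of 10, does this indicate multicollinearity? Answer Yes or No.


The threshold is 10.
VIF = 22.54 is >= 10.
Multicollinearity indication: Yes.

Yes


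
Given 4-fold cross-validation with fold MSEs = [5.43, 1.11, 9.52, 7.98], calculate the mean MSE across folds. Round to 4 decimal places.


Total MSE across folds = 24.0400.
CV-MSE = 24.0400/4 = 6.0100.

6.0100


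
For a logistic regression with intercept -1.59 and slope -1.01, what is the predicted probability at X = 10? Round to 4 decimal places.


z = -1.59 + -1.01 * 10 = -11.6900.
Sigmoid: P = 1 / (1 + exp(11.6900)) = 0.0000.

0.0000


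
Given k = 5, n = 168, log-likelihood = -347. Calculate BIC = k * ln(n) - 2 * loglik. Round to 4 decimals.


Compute k*ln(n) = 5*ln(168) = 5*5.123964 = 25.619820.
Then -2*loglik = 694.
BIC = 25.619820 + 694 = 719.619820, which rounds to 719.6198.

719.6198


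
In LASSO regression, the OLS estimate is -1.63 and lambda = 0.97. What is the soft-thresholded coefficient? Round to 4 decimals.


|beta_OLS| = 1.63.
lambda = 0.97.
Since |beta| > lambda, coefficient = sign(beta)*(|beta| - lambda) = -0.6600.
Result = -0.6600.

-0.6600


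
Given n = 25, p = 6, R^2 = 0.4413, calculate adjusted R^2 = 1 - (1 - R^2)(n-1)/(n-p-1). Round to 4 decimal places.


Adjusted R^2 = 1 - (1 - R^2) * (n-1)/(n-p-1).
(1 - R^2) = 0.5587.
(n-1)/(n-p-1) = 24/18.
(1 - R^2) * (n-1) = 0.5587 * 24 = 13.4088.
Divide by (n-p-1): 13.4088 / 18 = 0.7449.
Adj R^2 = 1 - 0.7449 = 0.2551.

0.2551


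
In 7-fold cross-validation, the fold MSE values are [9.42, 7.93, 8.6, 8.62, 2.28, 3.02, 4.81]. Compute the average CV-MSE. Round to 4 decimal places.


Total MSE across folds = 44.6800.
CV-MSE = 44.6800/7 = 6.3829.

6.3829


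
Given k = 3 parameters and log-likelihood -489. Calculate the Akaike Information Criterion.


Compute:
2k = 2*3 = 6.
-2*loglik = -2*(-489) = 978.
AIC = 6 + 978 = 984.

984


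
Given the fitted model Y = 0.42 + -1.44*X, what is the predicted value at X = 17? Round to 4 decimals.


Plug X = 17 into Y = 0.42 + -1.44*X:
Y = 0.42 + -24.4800 = -24.0600.

-24.0600


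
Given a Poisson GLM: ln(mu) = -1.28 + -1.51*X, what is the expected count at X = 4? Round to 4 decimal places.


Linear predictor: eta = -1.28 + (-1.51)(4) = -7.3200.
Expected count: mu = exp(-7.3200) = 0.0007.

0.0007


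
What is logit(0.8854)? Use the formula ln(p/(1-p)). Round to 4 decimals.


The odds are p/(1-p) = 0.8854 / 0.1146 = 7.7260.
logit(p) = ln(7.7260) = 2.0446.

2.0446


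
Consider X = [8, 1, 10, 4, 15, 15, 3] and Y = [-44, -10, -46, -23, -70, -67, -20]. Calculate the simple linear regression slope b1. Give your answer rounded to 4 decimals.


First compute the means: xbar = 8.0000, ybar = -40.0000.
Then S_xx = sum((xi - xbar)^2) = 192.0000.
S_xy = sum((xi - xbar)(yi - ybar)) = -789.0000.
b1 = S_xy / S_xx = -789.0000 / 192.0000 = -4.1094.

-4.1094


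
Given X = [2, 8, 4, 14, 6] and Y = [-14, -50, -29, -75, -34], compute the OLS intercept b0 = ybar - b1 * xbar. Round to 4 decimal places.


The slope is b1 = -5.0047.
Sample means are xbar = 6.8000 and ybar = -40.4000.
Intercept: b0 = -40.4000 - (-5.0047)(6.8000) = -6.3679.

-6.3679


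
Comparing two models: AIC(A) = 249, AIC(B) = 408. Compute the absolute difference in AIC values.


Compute |249 - 408| = 159.
Model A has the smaller AIC.

159


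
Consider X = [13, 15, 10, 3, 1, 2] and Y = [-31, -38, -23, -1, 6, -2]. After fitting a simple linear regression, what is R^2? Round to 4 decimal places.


After computing the OLS fit (b0=6.9820, b1=-2.9748):
SSres = 14.7158, SStot = 1654.8333.
R^2 = 1 - 14.7158/1654.8333 = 0.9911.

0.9911


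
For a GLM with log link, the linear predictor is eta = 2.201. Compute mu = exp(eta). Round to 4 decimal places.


The inverse log link gives:
mu = exp(2.201) = 9.0340.

9.0340


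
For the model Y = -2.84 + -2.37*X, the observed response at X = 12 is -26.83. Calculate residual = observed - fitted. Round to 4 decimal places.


Compute yhat = -2.84 + (-2.37)(12) = -31.2800.
Residual = actual - predicted = -26.83 - -31.2800 = 4.4500.

4.4500


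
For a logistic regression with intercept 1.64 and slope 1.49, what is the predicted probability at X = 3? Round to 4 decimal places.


Linear predictor: z = 1.64 + 1.49 * 3 = 6.1100.
P = 1/(1 + exp(-6.1100)) = 1/(1 + 0.0022) = 0.9978.

0.9978


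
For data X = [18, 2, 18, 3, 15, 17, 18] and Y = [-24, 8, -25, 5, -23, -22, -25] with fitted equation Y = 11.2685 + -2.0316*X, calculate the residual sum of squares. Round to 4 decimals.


Predicted values from Y = 11.2685 + -2.0316*X.
Residuals: [1.3003, 0.7947, 0.3003, -0.1737, -3.7945, 1.2687, 0.3003].
SSres = 18.5407.

18.5407


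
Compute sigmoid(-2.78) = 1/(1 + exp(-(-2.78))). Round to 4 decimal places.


First, exp(2.7800) = 16.1190.
Then sigma(z) = 1/(1 + 16.1190) = 0.0584.

0.0584


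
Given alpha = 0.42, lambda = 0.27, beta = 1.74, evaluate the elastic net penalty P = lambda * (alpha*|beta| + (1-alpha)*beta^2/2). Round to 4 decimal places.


alpha * |beta| = 0.42 * 1.74 = 0.7308.
(1-alpha) * beta^2/2 = 0.58 * 3.0276/2 = 0.8780.
Total = 0.27 * (0.7308 + 0.8780) = 0.4344.

0.4344


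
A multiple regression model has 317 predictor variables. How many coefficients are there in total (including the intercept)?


Total coefficients = number of predictors + 1 (for the intercept).
= 317 + 1 = 318.

318


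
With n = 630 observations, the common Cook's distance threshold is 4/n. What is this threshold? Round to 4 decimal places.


Using the rule of thumb:
Threshold = 4 / 630 = 0.0063.

0.0063


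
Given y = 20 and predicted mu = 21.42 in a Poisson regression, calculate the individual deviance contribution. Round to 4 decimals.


Compute y*ln(y/mu) = 20*ln(20/21.42) = 20*-0.068593 = -1.371860.
y - mu = -1.42.
D = 2*(-1.371860 - (-1.42)) = 0.096280, which rounds to 0.0963.

0.0963


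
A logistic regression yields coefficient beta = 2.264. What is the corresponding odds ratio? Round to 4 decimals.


exp(2.264) = 9.6215.
So the odds ratio is 9.6215.

9.6215


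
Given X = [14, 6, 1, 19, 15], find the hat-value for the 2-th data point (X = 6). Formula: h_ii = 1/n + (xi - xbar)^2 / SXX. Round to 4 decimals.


Compute xbar = 11.0000 with n = 5 observations.
SXX = 214.0000.
Leverage = 1/5 + (6 - 11.0000)^2/214.0000 = 0.3168.

0.3168


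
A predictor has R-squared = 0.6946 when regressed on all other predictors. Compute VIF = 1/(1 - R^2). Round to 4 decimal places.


VIF = 1 / (1 - 0.6946).
= 1 / 0.3054 = 3.2744.

3.2744


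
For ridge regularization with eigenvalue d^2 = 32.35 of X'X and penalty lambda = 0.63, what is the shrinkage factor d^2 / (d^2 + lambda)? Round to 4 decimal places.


d^2 + lambda = 32.35 + 0.63 = 32.9800.
Shrinkage factor = 32.35/32.9800 = 0.9809.

0.9809


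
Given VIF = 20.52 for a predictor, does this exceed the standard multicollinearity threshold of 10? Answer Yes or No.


The threshold is 10.
VIF = 20.52 is >= 10.
Multicollinearity indication: Yes.

Yes


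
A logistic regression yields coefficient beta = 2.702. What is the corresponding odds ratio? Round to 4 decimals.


Odds ratio = exp(beta) = exp(2.702).
= 14.9095.

14.9095


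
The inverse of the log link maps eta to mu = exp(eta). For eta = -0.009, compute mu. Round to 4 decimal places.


mu = exp(eta) = exp(-0.009).
= 0.9910.

0.9910


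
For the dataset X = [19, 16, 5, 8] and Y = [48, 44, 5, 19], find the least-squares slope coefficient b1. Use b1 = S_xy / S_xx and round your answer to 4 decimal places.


First compute the means: xbar = 12.0000, ybar = 29.0000.
Then S_xx = sum((xi - xbar)^2) = 130.0000.
S_xy = sum((xi - xbar)(yi - ybar)) = 401.0000.
b1 = S_xy / S_xx = 401.0000 / 130.0000 = 3.0846.

3.0846


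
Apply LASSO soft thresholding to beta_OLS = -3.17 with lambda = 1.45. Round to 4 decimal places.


|beta_OLS| = 3.17.
lambda = 1.45.
Since |beta| > lambda, coefficient = sign(beta)*(|beta| - lambda) = -1.7200.
Result = -1.7200.

-1.7200


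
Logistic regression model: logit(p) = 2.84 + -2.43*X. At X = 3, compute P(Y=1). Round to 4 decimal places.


Compute z = 2.84 + (-2.43)(3) = -4.4500.
exp(-z) = 85.6269.
P = 1/(1 + 85.6269) = 0.0115.

0.0115


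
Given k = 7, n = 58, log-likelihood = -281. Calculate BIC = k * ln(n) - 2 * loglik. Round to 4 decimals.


Compute k*ln(n) = 7*ln(58) = 7*4.060443 = 28.423101.
Then -2*loglik = 562.
BIC = 28.423101 + 562 = 590.423101, which rounds to 590.4231.

590.4231


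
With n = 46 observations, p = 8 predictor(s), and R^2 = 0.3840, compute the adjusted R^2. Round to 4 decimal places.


Adjusted R^2 = 1 - (1 - R^2) * (n-1)/(n-p-1).
(1 - R^2) = 0.6160.
(n-1)/(n-p-1) = 45/37.
(1 - R^2) * (n-1) = 0.6160 * 45 = 27.7200.
Divide by (n-p-1): 27.7200 / 37 = 0.7492.
Adj R^2 = 1 - 0.7492 = 0.2508.

0.2508


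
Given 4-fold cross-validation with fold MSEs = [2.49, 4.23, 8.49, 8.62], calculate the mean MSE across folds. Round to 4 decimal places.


Total MSE across folds = 23.8300.
CV-MSE = 23.8300/4 = 5.9575.

5.9575


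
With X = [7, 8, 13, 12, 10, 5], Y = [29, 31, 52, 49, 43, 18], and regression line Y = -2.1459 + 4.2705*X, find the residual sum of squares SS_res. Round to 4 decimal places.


Predicted values from Y = -2.1459 + 4.2705*X.
Residuals: [1.2524, -1.0181, -1.3706, -0.1001, 2.4409, -1.2066].
SSres = 11.9075.

11.9075


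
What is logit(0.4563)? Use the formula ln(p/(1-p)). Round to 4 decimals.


Compute the odds: 0.4563/0.5437 = 0.8392.
Take the natural log: ln(0.8392) = -0.1752.

-0.1752


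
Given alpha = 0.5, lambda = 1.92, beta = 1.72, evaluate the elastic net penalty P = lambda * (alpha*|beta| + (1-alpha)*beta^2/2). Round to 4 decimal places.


alpha * |beta| = 0.5 * 1.72 = 0.8600.
(1-alpha) * beta^2/2 = 0.5 * 2.9584/2 = 0.7396.
Total = 1.92 * (0.8600 + 0.7396) = 3.0712.

3.0712


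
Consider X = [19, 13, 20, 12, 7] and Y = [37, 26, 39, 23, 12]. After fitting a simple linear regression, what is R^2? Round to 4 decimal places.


The fitted line is Y = -1.7422 + 2.0523*X.
SSres = 1.6864, SStot = 485.2000.
R^2 = 1 - SSres/SStot = 0.9965.

0.9965


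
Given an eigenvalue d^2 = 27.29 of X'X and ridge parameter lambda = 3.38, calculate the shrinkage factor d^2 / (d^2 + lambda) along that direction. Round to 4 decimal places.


Compute the denominator: 27.29 + 3.38 = 30.6700.
Shrinkage factor = 27.29 / 30.6700 = 0.8898.

0.8898


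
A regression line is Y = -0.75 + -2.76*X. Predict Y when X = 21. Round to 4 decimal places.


Substitute X = 21 into the equation:
Y = -0.75 + -2.76 * 21 = -0.75 + -57.9600 = -58.7100.

-58.7100


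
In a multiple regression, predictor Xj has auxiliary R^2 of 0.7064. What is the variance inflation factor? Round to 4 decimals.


VIF = 1 / (1 - 0.7064).
= 1 / 0.2936 = 3.4060.

3.4060


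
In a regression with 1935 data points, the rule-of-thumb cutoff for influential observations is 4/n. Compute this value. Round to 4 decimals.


Using the rule of thumb:
Threshold = 4 / 1935 = 0.0021.

0.0021


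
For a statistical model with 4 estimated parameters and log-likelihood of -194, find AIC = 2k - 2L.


AIC = 2*4 - 2*(-194).
= 8 + 388 = 396.

396


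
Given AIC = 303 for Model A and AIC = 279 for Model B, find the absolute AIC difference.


Compute |303 - 279| = 24.
Model B has the smaller AIC.

24


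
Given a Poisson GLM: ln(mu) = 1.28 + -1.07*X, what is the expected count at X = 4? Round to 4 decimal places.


Compute eta = 1.28 + -1.07 * 4 = -3.0000.
Apply inverse link: mu = e^-3.0000 = 0.0498.

0.0498


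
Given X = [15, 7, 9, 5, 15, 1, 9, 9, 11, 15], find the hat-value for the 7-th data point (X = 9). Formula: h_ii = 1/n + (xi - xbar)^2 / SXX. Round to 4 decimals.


n = 10, xbar = 9.6000.
SXX = sum((xi - xbar)^2) = 192.4000.
h = 1/10 + (9 - 9.6000)^2 / 192.4000 = 0.1019.

0.1019


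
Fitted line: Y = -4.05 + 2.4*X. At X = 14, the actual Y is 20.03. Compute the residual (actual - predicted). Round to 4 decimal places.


Fitted value at X = 14 is yhat = -4.05 + 2.4*14 = 29.5500.
Residual = 20.03 - 29.5500 = -9.5200.

-9.5200


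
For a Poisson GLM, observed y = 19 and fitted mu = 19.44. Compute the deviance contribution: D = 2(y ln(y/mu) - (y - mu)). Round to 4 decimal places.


y/mu = 19/19.44 = 0.977366 (approx.), and ln(19/19.44) = -0.022894.
y * ln(y/mu) = 19 * -0.022894 = -0.434986.
y - mu = -0.44.
D = 2 * (-0.434986 - -0.44) = 0.010028, which rounds to 0.0100.

0.0100


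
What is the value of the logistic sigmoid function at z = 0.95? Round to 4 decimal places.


First, exp(-0.9500) = 0.3867.
Then sigma(z) = 1/(1 + 0.3867) = 0.7211.

0.7211


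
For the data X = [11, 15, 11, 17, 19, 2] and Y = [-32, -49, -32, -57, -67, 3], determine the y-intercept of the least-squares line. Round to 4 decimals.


Compute b1 = -4.0872 from the OLS formula.
With xbar = 12.5000 and ybar = -39.0000, the intercept is:
b0 = -39.0000 - -4.0872 * 12.5000 = 12.0899.

12.0899


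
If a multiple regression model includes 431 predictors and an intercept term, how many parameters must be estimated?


Including the intercept, the model has 431 predictor coefficients + 1 intercept.
Total = 432.

432


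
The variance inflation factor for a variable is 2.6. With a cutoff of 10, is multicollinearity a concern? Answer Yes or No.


The threshold is 10.
VIF = 2.6 is < 10.
Multicollinearity indication: No.

No


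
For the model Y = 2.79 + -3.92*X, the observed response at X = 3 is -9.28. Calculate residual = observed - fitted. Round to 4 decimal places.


Compute yhat = 2.79 + (-3.92)(3) = -8.9700.
Residual = actual - predicted = -9.28 - -8.9700 = -0.3100.

-0.3100


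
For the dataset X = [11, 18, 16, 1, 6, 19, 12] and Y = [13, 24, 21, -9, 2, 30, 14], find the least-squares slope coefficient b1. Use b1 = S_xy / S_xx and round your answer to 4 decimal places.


First compute the means: xbar = 11.8571, ybar = 13.5714.
Then S_xx = sum((xi - xbar)^2) = 258.8571.
S_xy = sum((xi - xbar)(yi - ybar)) = 525.5714.
b1 = S_xy / S_xx = 525.5714 / 258.8571 = 2.0304.

2.0304


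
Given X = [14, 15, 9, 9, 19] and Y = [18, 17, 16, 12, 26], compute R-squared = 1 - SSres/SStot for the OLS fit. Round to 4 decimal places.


After computing the OLS fit (b0=3.6209, b1=1.0742):
SSres = 20.7995, SStot = 104.8000.
R^2 = 1 - 20.7995/104.8000 = 0.8015.

0.8015


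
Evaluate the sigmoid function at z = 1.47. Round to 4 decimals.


First, exp(-1.4700) = 0.2299.
Then sigma(z) = 1/(1 + 0.2299) = 0.8131.

0.8131


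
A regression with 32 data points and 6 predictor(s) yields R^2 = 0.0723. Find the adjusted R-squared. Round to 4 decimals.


Plug in: Adj R^2 = 1 - (1 - 0.0723) * 31/25.
= 1 - 0.9277 * 31/25
= 1 - 28.7587 / 25
= 1 - 1.1503 = -0.1503.

-0.1503


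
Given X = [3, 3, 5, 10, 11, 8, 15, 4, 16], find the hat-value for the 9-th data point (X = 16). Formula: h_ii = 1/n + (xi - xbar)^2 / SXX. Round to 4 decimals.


Compute xbar = 8.3333 with n = 9 observations.
SXX = 200.0000.
Leverage = 1/9 + (16 - 8.3333)^2/200.0000 = 0.4050.

0.4050


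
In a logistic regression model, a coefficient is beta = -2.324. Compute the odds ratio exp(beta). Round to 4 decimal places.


exp(-2.324) = 0.0979.
So the odds ratio is 0.0979.

0.0979


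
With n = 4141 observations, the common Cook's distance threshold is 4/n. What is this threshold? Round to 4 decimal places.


The threshold is 4/n.
4/4141 = 0.0010.

0.0010


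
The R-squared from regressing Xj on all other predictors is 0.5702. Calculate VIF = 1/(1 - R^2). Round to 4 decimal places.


Using VIF = 1/(1 - R^2_j):
1 - 0.5702 = 0.4298.
VIF = 2.3267.

2.3267


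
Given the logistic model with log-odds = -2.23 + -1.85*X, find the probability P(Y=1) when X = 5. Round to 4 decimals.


z = -2.23 + -1.85 * 5 = -11.4800.
Sigmoid: P = 1 / (1 + exp(11.4800)) = 0.0000.

0.0000


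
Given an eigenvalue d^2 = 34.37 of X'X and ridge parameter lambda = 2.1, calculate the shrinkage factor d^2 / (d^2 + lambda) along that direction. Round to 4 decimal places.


d^2 + lambda = 34.37 + 2.1 = 36.4700.
Shrinkage factor = 34.37/36.4700 = 0.9424.

0.9424


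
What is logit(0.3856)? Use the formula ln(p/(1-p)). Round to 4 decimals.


1 - p = 0.6144.
p/(1-p) = 0.6276.
logit = ln(0.6276) = -0.4658.

-0.4658


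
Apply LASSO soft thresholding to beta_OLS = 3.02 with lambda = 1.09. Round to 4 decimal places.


|beta_OLS| = 3.02.
lambda = 1.09.
Since |beta| > lambda, coefficient = sign(beta)*(|beta| - lambda) = 1.9300.
Result = 1.9300.

1.9300


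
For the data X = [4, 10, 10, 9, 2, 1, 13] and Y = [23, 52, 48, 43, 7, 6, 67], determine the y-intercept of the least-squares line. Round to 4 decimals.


The slope is b1 = 5.0625.
Sample means are xbar = 7.0000 and ybar = 35.1429.
Intercept: b0 = 35.1429 - (5.0625)(7.0000) = -0.2946.

-0.2946


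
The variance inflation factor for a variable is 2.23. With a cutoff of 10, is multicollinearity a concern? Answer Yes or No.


Compare VIF = 2.23 to the threshold of 10.
2.23 < 10, so the answer is No.

No


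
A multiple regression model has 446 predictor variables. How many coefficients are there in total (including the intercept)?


Each predictor gets one coefficient, plus one intercept.
Total parameters = 446 + 1 = 447.

447


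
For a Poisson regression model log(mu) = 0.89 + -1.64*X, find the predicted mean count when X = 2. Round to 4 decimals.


Linear predictor: eta = 0.89 + (-1.64)(2) = -2.3900.
Expected count: mu = exp(-2.3900) = 0.0916.

0.0916


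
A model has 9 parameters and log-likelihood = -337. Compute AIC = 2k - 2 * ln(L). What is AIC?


AIC = 2*9 - 2*(-337).
= 18 + 674 = 692.

692


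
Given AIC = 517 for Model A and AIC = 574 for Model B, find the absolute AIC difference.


Compute |517 - 574| = 57.
Model A has the smaller AIC.

57


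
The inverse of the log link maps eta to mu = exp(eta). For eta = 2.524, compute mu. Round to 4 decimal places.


mu = exp(eta) = exp(2.524).
= 12.4784.

12.4784


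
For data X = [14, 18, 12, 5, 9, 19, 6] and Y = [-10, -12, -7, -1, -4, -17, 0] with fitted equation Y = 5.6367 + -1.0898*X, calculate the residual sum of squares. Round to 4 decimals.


For each point, residual = actual - predicted.
Residuals: [-0.3795, 1.9797, 0.4409, -1.1877, 0.1715, -1.9305, 0.9021].
Sum of squared residuals = 10.2383.

10.2383


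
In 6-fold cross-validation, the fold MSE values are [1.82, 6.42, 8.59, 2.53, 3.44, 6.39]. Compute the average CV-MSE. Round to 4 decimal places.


Add all fold MSEs: 29.1900.
Divide by k = 6: 29.1900/6 = 4.8650.

4.8650


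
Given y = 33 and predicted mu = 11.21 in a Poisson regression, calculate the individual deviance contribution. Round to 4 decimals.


Compute y*ln(y/mu) = 33*ln(33/11.21) = 33*1.079701 = 35.630133.
y - mu = 21.79.
D = 2*(35.630133 - (21.79)) = 27.680266, which rounds to 27.6803.

27.6803


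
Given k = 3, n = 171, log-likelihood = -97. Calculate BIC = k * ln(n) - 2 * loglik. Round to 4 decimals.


k * ln(n) = 3 * ln(171) = 3 * 5.141664 = 15.424992.
-2 * loglik = -2 * (-97) = 194.
BIC = 15.424992 + 194 = 209.424992, which rounds to 209.4250.

209.4250


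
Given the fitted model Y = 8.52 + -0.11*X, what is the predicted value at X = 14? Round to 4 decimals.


Plug X = 14 into Y = 8.52 + -0.11*X:
Y = 8.52 + -1.5400 = 6.9800.

6.9800


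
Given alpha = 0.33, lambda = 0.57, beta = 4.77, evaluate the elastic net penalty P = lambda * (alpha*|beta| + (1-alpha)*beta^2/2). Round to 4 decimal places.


alpha * |beta| = 0.33 * 4.77 = 1.5741.
(1-alpha) * beta^2/2 = 0.67 * 22.7529/2 = 7.6222.
Total = 0.57 * (1.5741 + 7.6222) = 5.2419.

5.2419


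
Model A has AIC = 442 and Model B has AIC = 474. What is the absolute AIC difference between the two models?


Absolute difference = |442 - 474| = 32.
The model with lower AIC (A) is preferred.

32


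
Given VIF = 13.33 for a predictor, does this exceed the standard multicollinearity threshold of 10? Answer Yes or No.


Check: VIF = 13.33 vs threshold = 10.
Since 13.33 >= 10, the answer is Yes.

Yes


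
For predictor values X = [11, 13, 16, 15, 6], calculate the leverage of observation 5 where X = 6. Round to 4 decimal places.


Mean of X: xbar = 12.2000.
SXX = 62.8000.
For X = 6: h = 1/5 + (6 - 12.2000)^2/62.8000 = 0.8121.

0.8121


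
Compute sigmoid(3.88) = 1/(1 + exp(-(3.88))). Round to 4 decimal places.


Compute exp(-3.8800) = 0.0207.
Sigmoid = 1 / (1 + 0.0207) = 1 / 1.0207 = 0.9798.

0.9798


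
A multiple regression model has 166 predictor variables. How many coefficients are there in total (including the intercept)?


Total coefficients = number of predictors + 1 (for the intercept).
= 166 + 1 = 167.

167


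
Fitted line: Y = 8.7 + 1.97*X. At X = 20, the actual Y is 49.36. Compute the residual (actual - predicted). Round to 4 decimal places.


Predicted = 8.7 + 1.97 * 20 = 48.1000.
Residual = 49.36 - 48.1000 = 1.2600.

1.2600


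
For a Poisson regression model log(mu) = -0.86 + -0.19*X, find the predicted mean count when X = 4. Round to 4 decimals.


eta = -0.86 + -0.19 * 4 = -1.6200.
mu = exp(-1.6200) = 0.1979.

0.1979


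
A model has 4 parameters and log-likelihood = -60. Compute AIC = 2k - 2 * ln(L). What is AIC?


AIC = 2k - 2*loglik = 2(4) - 2(-60).
= 8 + 120 = 128.

128


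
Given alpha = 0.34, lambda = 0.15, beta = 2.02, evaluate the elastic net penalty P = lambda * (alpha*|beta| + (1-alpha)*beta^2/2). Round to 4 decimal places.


alpha * |beta| = 0.34 * 2.02 = 0.6868.
(1-alpha) * beta^2/2 = 0.66 * 4.0804/2 = 1.3465.
Total = 0.15 * (0.6868 + 1.3465) = 0.3050.

0.3050


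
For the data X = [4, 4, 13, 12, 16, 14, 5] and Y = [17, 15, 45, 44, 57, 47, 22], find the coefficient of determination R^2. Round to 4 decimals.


The fitted line is Y = 3.8991 + 3.2310*X.
SSres = 16.2451, SStot = 1701.4286.
R^2 = 1 - SSres/SStot = 0.9905.

0.9905


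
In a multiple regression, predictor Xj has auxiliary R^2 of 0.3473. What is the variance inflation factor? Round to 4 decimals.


VIF = 1 / (1 - 0.3473).
= 1 / 0.6527 = 1.5321.

1.5321


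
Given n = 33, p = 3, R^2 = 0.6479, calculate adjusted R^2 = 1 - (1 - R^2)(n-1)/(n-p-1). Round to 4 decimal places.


Adjusted R^2 = 1 - (1 - R^2) * (n-1)/(n-p-1).
(1 - R^2) = 0.3521.
(n-1)/(n-p-1) = 32/29.
(1 - R^2) * (n-1) = 0.3521 * 32 = 11.2672.
Divide by (n-p-1): 11.2672 / 29 = 0.3885.
Adj R^2 = 1 - 0.3885 = 0.6115.

0.6115


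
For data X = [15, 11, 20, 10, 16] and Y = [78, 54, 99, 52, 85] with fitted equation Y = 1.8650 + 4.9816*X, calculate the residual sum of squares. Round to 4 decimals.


For each point, residual = actual - predicted.
Residuals: [1.4110, -2.6626, -2.4970, 0.3190, 3.4294].
Sum of squared residuals = 27.1779.

27.1779


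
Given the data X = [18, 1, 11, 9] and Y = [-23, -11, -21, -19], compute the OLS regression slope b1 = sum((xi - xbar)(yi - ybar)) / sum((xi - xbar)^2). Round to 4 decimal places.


First compute the means: xbar = 9.7500, ybar = -18.5000.
Then S_xx = sum((xi - xbar)^2) = 146.7500.
S_xy = sum((xi - xbar)(yi - ybar)) = -105.5000.
b1 = S_xy / S_xx = -105.5000 / 146.7500 = -0.7189.

-0.7189


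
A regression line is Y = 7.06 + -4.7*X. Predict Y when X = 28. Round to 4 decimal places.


Predicted value:
Y = 7.06 + (-4.7)(28) = 7.06 + -131.6000 = -124.5400.

-124.5400


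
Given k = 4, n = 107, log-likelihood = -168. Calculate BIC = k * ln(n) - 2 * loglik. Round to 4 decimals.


ln(107) = 4.672829.
k * ln(n) = 4 * 4.672829 = 18.691316.
-2L = 336.
BIC = 18.691316 + 336 = 354.691316, which rounds to 354.6913.

354.6913


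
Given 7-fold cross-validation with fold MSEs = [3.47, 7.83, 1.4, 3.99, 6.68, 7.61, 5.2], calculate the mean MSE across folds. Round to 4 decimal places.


Sum of fold MSEs = 36.1800.
Average = 36.1800 / 7 = 5.1686.

5.1686


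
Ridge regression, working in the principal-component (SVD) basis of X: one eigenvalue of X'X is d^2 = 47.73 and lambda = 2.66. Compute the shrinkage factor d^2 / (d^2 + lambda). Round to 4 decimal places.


d^2 + lambda = 47.73 + 2.66 = 50.3900.
Shrinkage factor = 47.73/50.3900 = 0.9472.

0.9472


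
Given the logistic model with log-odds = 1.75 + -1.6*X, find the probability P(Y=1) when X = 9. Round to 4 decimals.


Linear predictor: z = 1.75 + -1.6 * 9 = -12.6500.
P = 1/(1 + exp(12.6500)) = 1/(1 + 311763.4481) = 0.0000.

0.0000


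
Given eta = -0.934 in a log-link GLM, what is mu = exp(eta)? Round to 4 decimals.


mu = exp(eta) = exp(-0.934).
= 0.3930.

0.3930


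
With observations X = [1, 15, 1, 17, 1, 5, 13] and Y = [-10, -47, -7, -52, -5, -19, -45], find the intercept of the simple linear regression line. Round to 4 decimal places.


First find the slope: b1 = -2.8745.
Means: xbar = 7.5714, ybar = -26.4286.
b0 = ybar - b1 * xbar = -26.4286 - -2.8745 * 7.5714 = -4.6642.

-4.6642


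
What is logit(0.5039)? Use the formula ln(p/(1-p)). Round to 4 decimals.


The odds are p/(1-p) = 0.5039 / 0.4961 = 1.0157.
logit(p) = ln(1.0157) = 0.0156.

0.0156


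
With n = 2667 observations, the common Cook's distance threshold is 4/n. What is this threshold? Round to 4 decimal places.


Cook's distance cutoff = 4/n = 4/2667.
= 0.0015.

0.0015


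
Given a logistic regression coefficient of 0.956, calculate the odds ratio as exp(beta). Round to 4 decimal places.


The odds ratio is computed as:
OR = e^(0.956) = 2.6013.

2.6013


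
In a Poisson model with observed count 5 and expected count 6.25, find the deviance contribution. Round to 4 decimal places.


y/mu = 5/6.25 = 0.800000 (approx.), and ln(5/6.25) = -0.223144.
y * ln(y/mu) = 5 * -0.223144 = -1.115720.
y - mu = -1.25.
D = 2 * (-1.115720 - -1.25) = 0.268560, which rounds to 0.2686.

0.2686


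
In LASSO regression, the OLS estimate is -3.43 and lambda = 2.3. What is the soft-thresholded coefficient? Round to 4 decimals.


|beta_OLS| = 3.43.
lambda = 2.3.
Since |beta| > lambda, coefficient = sign(beta)*(|beta| - lambda) = -1.1300.
Result = -1.1300.

-1.1300


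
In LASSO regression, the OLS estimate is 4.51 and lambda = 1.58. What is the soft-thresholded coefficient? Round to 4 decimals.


|beta_OLS| = 4.51.
lambda = 1.58.
Since |beta| > lambda, coefficient = sign(beta)*(|beta| - lambda) = 2.9300.
Result = 2.9300.

2.9300


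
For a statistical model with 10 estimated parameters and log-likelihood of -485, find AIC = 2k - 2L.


Compute:
2k = 2*10 = 20.
-2*loglik = -2*(-485) = 970.
AIC = 20 + 970 = 990.

990


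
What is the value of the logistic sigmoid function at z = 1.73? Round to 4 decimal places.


First, exp(-1.7300) = 0.1773.
Then sigma(z) = 1/(1 + 0.1773) = 0.8494.

0.8494


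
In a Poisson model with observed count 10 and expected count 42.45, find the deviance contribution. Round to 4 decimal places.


First: ln(10/42.45) = -1.445742.
Then: 10 * -1.445742 = -14.457420.
y - mu = 10 - 42.45 = -32.45.
D = 2(-14.457420 - -32.45) = 35.985160, which rounds to 35.9852.

35.9852


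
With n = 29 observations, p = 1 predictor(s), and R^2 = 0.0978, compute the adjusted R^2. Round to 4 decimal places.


Adjusted R^2 = 1 - (1 - R^2) * (n-1)/(n-p-1).
(1 - R^2) = 0.9022.
(n-1)/(n-p-1) = 28/27.
(1 - R^2) * (n-1) = 0.9022 * 28 = 25.2616.
Divide by (n-p-1): 25.2616 / 27 = 0.9356.
Adj R^2 = 1 - 0.9356 = 0.0644.

0.0644


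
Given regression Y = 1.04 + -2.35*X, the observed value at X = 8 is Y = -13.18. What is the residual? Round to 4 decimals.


Fitted value at X = 8 is yhat = 1.04 + -2.35*8 = -17.7600.
Residual = -13.18 - -17.7600 = 4.5800.

4.5800


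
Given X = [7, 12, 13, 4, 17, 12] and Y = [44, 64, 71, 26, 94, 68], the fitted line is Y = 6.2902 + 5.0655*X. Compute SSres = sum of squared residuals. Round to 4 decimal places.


For each point, residual = actual - predicted.
Residuals: [2.2513, -3.0762, -1.1417, -0.5522, 1.5963, 0.9238].
Sum of squared residuals = 19.5413.

19.5413


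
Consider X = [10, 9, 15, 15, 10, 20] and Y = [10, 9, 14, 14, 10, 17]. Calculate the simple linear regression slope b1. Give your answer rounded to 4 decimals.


The sample means are xbar = 13.1667 and ybar = 12.3333.
Compute S_xx = 90.8333 and S_xy = 66.6667.
Slope b1 = S_xy / S_xx = 66.6667 / 90.8333 = 0.7339.

0.7339


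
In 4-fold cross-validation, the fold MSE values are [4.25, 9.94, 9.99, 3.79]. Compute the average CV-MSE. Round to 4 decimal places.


Total MSE across folds = 27.9700.
CV-MSE = 27.9700/4 = 6.9925.

6.9925


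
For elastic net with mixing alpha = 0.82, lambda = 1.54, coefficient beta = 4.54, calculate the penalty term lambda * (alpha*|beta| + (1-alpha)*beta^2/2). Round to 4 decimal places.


alpha * |beta| = 0.82 * 4.54 = 3.7228.
(1-alpha) * beta^2/2 = 0.18 * 20.6116/2 = 1.8550.
Total = 1.54 * (3.7228 + 1.8550) = 8.5899.

8.5899


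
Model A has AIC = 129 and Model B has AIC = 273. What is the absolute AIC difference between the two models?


Absolute difference = |129 - 273| = 144.
The model with lower AIC (A) is preferred.

144


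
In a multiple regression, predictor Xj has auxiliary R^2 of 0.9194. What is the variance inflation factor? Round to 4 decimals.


Using VIF = 1/(1 - R^2_j):
1 - 0.9194 = 0.0806.
VIF = 12.4069.

12.4069


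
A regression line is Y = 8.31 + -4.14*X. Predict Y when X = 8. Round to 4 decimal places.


Predicted value:
Y = 8.31 + (-4.14)(8) = 8.31 + -33.1200 = -24.8100.

-24.8100


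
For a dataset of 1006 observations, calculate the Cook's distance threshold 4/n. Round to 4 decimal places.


The threshold is 4/n.
4/1006 = 0.0040.

0.0040


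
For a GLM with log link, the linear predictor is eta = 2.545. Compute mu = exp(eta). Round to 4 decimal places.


mu = exp(eta) = exp(2.545).
= 12.7432.

12.7432


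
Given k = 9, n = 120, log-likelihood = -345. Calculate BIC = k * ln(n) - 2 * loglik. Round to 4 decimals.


ln(120) = 4.787492.
k * ln(n) = 9 * 4.787492 = 43.087428.
-2L = 690.
BIC = 43.087428 + 690 = 733.087428, which rounds to 733.0874.

733.0874


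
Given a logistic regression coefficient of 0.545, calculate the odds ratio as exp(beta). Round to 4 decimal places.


exp(0.545) = 1.7246.
So the odds ratio is 1.7246.

1.7246


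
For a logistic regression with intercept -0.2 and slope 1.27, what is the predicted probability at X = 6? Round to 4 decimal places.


Compute z = -0.2 + (1.27)(6) = 7.4200.
exp(-z) = 0.0006.
P = 1/(1 + 0.0006) = 0.9994.

0.9994


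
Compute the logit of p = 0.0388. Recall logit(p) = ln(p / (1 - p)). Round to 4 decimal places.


The odds are p/(1-p) = 0.0388 / 0.9612 = 0.0404.
logit(p) = ln(0.0404) = -3.2098.

-3.2098


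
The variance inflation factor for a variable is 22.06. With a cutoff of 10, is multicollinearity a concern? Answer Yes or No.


Compare VIF = 22.06 to the threshold of 10.
22.06 >= 10, so the answer is Yes.

Yes


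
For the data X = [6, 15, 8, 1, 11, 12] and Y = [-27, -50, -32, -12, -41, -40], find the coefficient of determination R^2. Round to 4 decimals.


Fit the OLS line: b0 = -10.1750, b1 = -2.6594.
SSres = 8.5862.
SStot = 877.3333.
R^2 = 1 - 8.5862/877.3333 = 0.9902.

0.9902


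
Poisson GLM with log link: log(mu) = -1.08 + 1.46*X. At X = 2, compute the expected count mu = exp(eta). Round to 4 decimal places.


Compute eta = -1.08 + 1.46 * 2 = 1.8400.
Apply inverse link: mu = e^1.8400 = 6.2965.

6.2965
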